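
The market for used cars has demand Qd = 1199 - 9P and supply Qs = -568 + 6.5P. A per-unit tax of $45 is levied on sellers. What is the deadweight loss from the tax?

Deadweight loss = 236925/62

Pre-tax equilibrium: P* = 114, Q* = 173.
Tax on sellers shifts supply to Qs = -568 + 6.5(P − 45) = -860.5 + 6.5P.
1199 - 9P = -860.5 + 6.5P gives buyer price Pb = 4119/31; sellers receive Ps = 4119/31 − 45 = 2724/31.
New quantity: Q = 1199 − 9(4119/31) = 98/31.
DWL = ½ × 45 × (173 − 98/31) = 236925/62.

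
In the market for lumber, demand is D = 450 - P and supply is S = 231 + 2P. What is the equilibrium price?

Set D = S: 450 - P = 231 + 2P.
219 = 3P, so P* = 73.
Q* = 450 − 1(73) = 377.

P* = 73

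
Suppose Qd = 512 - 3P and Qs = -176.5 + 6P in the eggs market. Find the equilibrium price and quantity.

Set Qd = Qs: 512 - 3P = -176.5 + 6P.
688.5 = 9P, so P* = 76.5.
Q* = 512 − 3(76.5) = 282.5.

P* = 76.5, Q* = 282.5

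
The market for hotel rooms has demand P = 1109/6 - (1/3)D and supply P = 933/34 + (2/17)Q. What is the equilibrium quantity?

Set the two price expressions equal: 1109/6 - (1/3)Q = 933/34 + (2/17)Q.
8027/51 = (23/51)Q, so Q* = 349.
P* = 1109/6 − (1/3)(349) = 68.5.

Q* = 349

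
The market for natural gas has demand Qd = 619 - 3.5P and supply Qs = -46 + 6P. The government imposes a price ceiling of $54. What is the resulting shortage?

Equilibrium price would be P* = 70, so the ceiling at 54 binds.
At P = 54: Qd = 619 − 3.5(54) = 430, Qs = -46 + 6(54) = 278.
Shortage = 430 − 278 = 152.

Shortage = 152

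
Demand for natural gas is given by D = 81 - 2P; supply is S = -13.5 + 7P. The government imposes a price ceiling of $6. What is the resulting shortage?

Shortage = 40.5

Equilibrium price would be P* = 10.5, so the ceiling at 6 binds.
At P = 6: D = 81 − 2(6) = 69, S = -13.5 + 7(6) = 28.5.
Shortage = 69 − 28.5 = 40.5.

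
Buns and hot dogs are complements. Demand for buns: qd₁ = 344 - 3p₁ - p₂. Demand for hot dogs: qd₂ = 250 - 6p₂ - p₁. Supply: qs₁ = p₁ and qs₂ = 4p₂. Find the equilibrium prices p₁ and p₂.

Market 1: 344 - 3p₁ - p₂ = p₁ → 4p₁ + p₂ = 344.
Market 2: 10p₂ + p₁ = 250.
Eliminating p₂: 10×(1) − 1×(2) gives 39p₁ = 3190, so p₁ = 3190/39.
Back-substitute into (2): p₂ = (250 − 1×3190/39) / 10 = 656/39.

p₁ = 3190/39, p₂ = 656/39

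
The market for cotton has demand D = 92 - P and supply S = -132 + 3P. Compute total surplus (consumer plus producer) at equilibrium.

Equilibrium: 92 - P = -132 + 3P gives P* = 56, Q* = 36.
Demand choke price: P = 92; supply starts at P = 44.
CS = ½(92 − 56)(36) = 648; PS = ½(56 − 44)(36) = 216.

Total surplus = 864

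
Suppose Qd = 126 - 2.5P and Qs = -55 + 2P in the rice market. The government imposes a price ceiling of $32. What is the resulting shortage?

Shortage = 37

Equilibrium price would be P* = 362/9, so the ceiling at 32 binds.
At P = 32: Qd = 126 − 2.5(32) = 46, Qs = -55 + 2(32) = 9.
Shortage = 46 − 9 = 37.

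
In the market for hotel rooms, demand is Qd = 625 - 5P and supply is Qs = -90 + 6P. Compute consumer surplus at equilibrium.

Consumer surplus = 9000

Equilibrium: 625 - 5P = -90 + 6P gives P* = 65, Q* = 300.
Demand choke price (Qd = 0): P = 125.
CS = ½(125 − 65)(300) = 9000.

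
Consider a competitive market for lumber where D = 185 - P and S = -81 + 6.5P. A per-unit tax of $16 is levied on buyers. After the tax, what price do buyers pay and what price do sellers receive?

Buyers pay 148/3, sellers receive 100/3

Pre-tax equilibrium: P* = 532/15, Q* = 2243/15.
Tax on buyers shifts demand to D = 185 − 1(P + 16) = 169 - P.
169 - P = -81 + 6.5P gives seller price Ps = 100/3; buyers pay Pb = 100/3 + 16 = 148/3.
New quantity: Q = 185 − 1(148/3) = 407/3.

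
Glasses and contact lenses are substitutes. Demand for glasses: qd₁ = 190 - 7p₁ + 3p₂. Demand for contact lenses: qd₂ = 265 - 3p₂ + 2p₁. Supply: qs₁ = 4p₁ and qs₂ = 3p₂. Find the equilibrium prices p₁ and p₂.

p₁ = 32.25, p₂ = 659/12

Market 1: 190 - 7p₁ + 3p₂ = 4p₁ → 11p₁ - 3p₂ = 190.
Market 2: 6p₂ - 2p₁ = 265.
Eliminating p₂: 6×(1) + 3×(2) gives 60p₁ = 1935, so p₁ = 32.25.
Back-substitute into (2): p₂ = (265 + 2×32.25) / 6 = 659/12.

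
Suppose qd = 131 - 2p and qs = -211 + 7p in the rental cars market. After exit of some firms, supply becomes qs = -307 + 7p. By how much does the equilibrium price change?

Δp = 32/3

Original equilibrium: p* = 38, q* = 55.
New equilibrium: 131 - 2p = -307 + 7p, so 438 = 9p and p' = 146/3; q' = 131 − 2(146/3) = 101/3.
Change in price: 146/3 − 38 = 32/3.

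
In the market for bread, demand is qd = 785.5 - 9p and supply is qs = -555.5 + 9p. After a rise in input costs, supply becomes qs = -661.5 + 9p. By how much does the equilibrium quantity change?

Δq = -53

Original equilibrium: p* = 74.5, q* = 115.
New equilibrium: 785.5 - 9p = -661.5 + 9p, so 1447 = 18p and p' = 1447/18; q' = 785.5 − 9(1447/18) = 62.
Change in quantity: 62 − 115 = -53.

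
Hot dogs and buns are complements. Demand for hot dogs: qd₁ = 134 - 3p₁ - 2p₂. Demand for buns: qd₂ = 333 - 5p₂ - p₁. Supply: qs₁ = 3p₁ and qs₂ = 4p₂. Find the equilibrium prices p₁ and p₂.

p₁ = 135/13, p₂ = 466/13

Market 1: 134 - 3p₁ - 2p₂ = 3p₁ → 6p₁ + 2p₂ = 134.
Market 2: 9p₂ + p₁ = 333.
Eliminating p₂: 9×(1) − 2×(2) gives 52p₁ = 540, so p₁ = 135/13.
Back-substitute into (2): p₂ = (333 − 1×135/13) / 9 = 466/13.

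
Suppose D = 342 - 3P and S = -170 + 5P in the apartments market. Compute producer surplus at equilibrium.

Equilibrium: 342 - 3P = -170 + 5P gives P* = 64, Q* = 150.
Supply starts at P = 34 (where S = 0).
PS = ½(64 − 34)(150) = 2250.

Producer surplus = 2250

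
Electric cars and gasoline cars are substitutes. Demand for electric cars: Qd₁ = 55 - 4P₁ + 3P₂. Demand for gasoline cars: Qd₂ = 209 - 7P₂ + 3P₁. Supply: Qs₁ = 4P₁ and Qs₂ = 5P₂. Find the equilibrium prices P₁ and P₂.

P₁ = 429/29, P₂ = 1837/87

Market 1: 55 - 4P₁ + 3P₂ = 4P₁ → 8P₁ - 3P₂ = 55.
Market 2: 12P₂ - 3P₁ = 209.
Eliminating P₂: 12×(1) + 3×(2) gives 87P₁ = 1287, so P₁ = 429/29.
Back-substitute into (2): P₂ = (209 + 3×429/29) / 12 = 1837/87.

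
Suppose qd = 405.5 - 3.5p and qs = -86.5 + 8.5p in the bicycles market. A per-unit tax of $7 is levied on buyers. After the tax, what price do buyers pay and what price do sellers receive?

Pre-tax equilibrium: p* = 41, q* = 262.
Tax on buyers shifts demand to qd = 405.5 − 3.5(p + 7) = 381 - 3.5p.
381 - 3.5p = -86.5 + 8.5p gives seller price ps = 935/24; buyers pay pb = 935/24 + 7 = 1103/24.
New quantity: q = 405.5 − 3.5(1103/24) = 11743/48.

Buyers pay 1103/24, sellers receive 935/24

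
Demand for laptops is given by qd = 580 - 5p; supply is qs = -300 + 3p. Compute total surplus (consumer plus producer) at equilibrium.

Total surplus = 240

Equilibrium: 580 - 5p = -300 + 3p gives p* = 110, q* = 30.
Demand choke price: p = 116; supply starts at p = 100.
CS = ½(116 − 110)(30) = 90; PS = ½(110 − 100)(30) = 150.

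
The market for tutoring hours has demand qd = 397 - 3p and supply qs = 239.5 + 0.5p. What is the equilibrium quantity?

Set qd = qs: 397 - 3p = 239.5 + 0.5p.
157.5 = 3.5p, so p* = 45.
q* = 397 − 3(45) = 262.

q* = 262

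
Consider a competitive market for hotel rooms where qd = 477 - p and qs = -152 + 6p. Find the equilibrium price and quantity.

Set qd = qs: 477 - p = -152 + 6p.
629 = 7p, so p* = 629/7.
q* = 477 − 1(629/7) = 2710/7.

p* = 629/7, q* = 2710/7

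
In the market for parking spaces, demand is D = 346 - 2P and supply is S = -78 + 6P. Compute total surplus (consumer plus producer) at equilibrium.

Equilibrium: 346 - 2P = -78 + 6P gives P* = 53, Q* = 240.
Demand choke price: P = 173; supply starts at P = 13.
CS = ½(173 − 53)(240) = 14400; PS = ½(53 − 13)(240) = 4800.

Total surplus = 19200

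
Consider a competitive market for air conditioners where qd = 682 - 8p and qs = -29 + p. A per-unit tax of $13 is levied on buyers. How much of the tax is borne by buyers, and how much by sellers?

Pre-tax equilibrium: p* = 79, q* = 50.
Tax on buyers shifts demand to qd = 682 − 8(p + 13) = 578 - 8p.
578 - 8p = -29 + p gives seller price ps = 607/9; buyers pay pb = 607/9 + 13 = 724/9.
New quantity: q = 682 − 8(724/9) = 346/9.
Buyer burden = 724/9 − 79 = 13/9; seller burden = 79 − 607/9 = 104/9.

Buyers bear 13/9, sellers bear 104/9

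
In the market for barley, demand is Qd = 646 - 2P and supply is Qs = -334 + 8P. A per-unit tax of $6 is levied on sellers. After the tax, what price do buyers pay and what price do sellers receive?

Pre-tax equilibrium: P* = 98, Q* = 450.
Tax on sellers shifts supply to Qs = -334 + 8(P − 6) = -382 + 8P.
646 - 2P = -382 + 8P gives buyer price Pb = 102.8; sellers receive Ps = 102.8 − 6 = 96.8.
New quantity: Q = 646 − 2(102.8) = 440.4.

Buyers pay $102.8, sellers receive $96.8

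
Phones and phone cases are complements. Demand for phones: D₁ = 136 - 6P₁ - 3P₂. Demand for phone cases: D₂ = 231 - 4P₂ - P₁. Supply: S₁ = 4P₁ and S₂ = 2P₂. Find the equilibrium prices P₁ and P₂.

P₁ = 41/19, P₂ = 2174/57

Market 1: 136 - 6P₁ - 3P₂ = 4P₁ → 10P₁ + 3P₂ = 136.
Market 2: 6P₂ + P₁ = 231.
Eliminating P₂: 6×(1) − 3×(2) gives 57P₁ = 123, so P₁ = 41/19.
Back-substitute into (2): P₂ = (231 − 1×41/19) / 6 = 2174/57.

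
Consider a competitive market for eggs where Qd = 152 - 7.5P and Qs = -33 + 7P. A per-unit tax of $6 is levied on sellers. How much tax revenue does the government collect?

Pre-tax equilibrium: P* = 370/29, Q* = 1633/29.
Tax on sellers shifts supply to Qs = -33 + 7(P − 6) = -75 + 7P.
152 - 7.5P = -75 + 7P gives buyer price Pb = 454/29; sellers receive Ps = 454/29 − 6 = 280/29.
New quantity: Q = 152 − 7.5(454/29) = 1003/29.
Revenue = 6 × 1003/29 = 6018/29.

Tax revenue = 6018/29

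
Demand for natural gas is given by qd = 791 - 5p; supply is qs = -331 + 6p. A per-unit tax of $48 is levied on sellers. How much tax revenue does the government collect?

Tax revenue = 79248/11

Pre-tax equilibrium: p* = 102, q* = 281.
Tax on sellers shifts supply to qs = -331 + 6(p − 48) = -619 + 6p.
791 - 5p = -619 + 6p gives buyer price pb = 1410/11; sellers receive ps = 1410/11 − 48 = 882/11.
New quantity: q = 791 − 5(1410/11) = 1651/11.
Revenue = 48 × 1651/11 = 79248/11.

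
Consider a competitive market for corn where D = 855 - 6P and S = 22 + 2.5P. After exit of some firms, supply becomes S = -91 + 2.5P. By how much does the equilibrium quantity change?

Original equilibrium: P* = 98, Q* = 267.
New equilibrium: 855 - 6P = -91 + 2.5P, so 946 = 8.5P and P' = 1892/17; Q' = 855 − 6(1892/17) = 3183/17.
Change in quantity: 3183/17 − 267 = -1356/17.

ΔQ = -1356/17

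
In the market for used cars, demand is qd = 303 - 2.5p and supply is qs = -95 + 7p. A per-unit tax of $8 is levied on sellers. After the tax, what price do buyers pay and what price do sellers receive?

Pre-tax equilibrium: p* = 796/19, q* = 3767/19.
Tax on sellers shifts supply to qs = -95 + 7(p − 8) = -151 + 7p.
303 - 2.5p = -151 + 7p gives buyer price pb = 908/19; sellers receive ps = 908/19 − 8 = 756/19.
New quantity: q = 303 − 2.5(908/19) = 3487/19.

Buyers pay 908/19, sellers receive 756/19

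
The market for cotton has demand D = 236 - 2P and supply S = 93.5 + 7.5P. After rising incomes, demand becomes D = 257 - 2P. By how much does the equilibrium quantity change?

ΔQ = 315/19

Original equilibrium: P* = 15, Q* = 206.
New equilibrium: 257 - 2P = 93.5 + 7.5P, so 163.5 = 9.5P and P' = 327/19; Q' = 257 − 2(327/19) = 4229/19.
Change in quantity: 4229/19 − 206 = 315/19.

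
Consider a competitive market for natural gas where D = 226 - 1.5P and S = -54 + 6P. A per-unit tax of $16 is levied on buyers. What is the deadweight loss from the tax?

Deadweight loss = 153.6

Pre-tax equilibrium: P* = 112/3, Q* = 170.
Tax on buyers shifts demand to D = 226 − 1.5(P + 16) = 202 - 1.5P.
202 - 1.5P = -54 + 6P gives seller price Ps = 512/15; buyers pay Pb = 512/15 + 16 = 752/15.
New quantity: Q = 226 − 1.5(752/15) = 150.8.
DWL = ½ × 16 × (170 − 150.8) = 153.6.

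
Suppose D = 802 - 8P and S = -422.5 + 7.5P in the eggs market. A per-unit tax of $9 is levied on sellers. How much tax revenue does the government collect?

Pre-tax equilibrium: P* = 79, Q* = 170.
Tax on sellers shifts supply to S = -422.5 + 7.5(P − 9) = -490 + 7.5P.
802 - 8P = -490 + 7.5P gives buyer price Pb = 2584/31; sellers receive Ps = 2584/31 − 9 = 2305/31.
New quantity: Q = 802 − 8(2584/31) = 4190/31.
Revenue = 9 × 4190/31 = 37710/31.

Tax revenue = 37710/31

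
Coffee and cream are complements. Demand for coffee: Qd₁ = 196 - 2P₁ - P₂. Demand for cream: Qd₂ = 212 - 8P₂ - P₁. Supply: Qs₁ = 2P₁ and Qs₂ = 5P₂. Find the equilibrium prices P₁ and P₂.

Market 1: 196 - 2P₁ - P₂ = 2P₁ → 4P₁ + P₂ = 196.
Market 2: 13P₂ + P₁ = 212.
Eliminating P₂: 13×(1) − 1×(2) gives 51P₁ = 2336, so P₁ = 2336/51.
Back-substitute into (2): P₂ = (212 − 1×2336/51) / 13 = 652/51.

P₁ = 2336/51, P₂ = 652/51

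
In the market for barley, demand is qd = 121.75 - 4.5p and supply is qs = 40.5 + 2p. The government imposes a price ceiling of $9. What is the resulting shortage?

Equilibrium price would be p* = 12.5, so the ceiling at 9 binds.
At p = 9: qd = 121.75 − 4.5(9) = 81.25, qs = 40.5 + 2(9) = 58.5.
Shortage = 81.25 − 58.5 = 22.75.

Shortage = 22.75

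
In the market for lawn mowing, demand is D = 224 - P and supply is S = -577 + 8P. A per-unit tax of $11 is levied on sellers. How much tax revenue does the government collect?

Pre-tax equilibrium: P* = 89, Q* = 135.
Tax on sellers shifts supply to S = -577 + 8(P − 11) = -665 + 8P.
224 - P = -665 + 8P gives buyer price Pb = 889/9; sellers receive Ps = 889/9 − 11 = 790/9.
New quantity: Q = 224 − 1(889/9) = 1127/9.
Revenue = 11 × 1127/9 = 12397/9.

Tax revenue = 12397/9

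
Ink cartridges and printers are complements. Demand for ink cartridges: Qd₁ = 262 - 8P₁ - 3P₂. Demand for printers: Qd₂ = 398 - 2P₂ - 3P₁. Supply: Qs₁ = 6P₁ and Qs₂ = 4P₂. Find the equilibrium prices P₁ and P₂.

Market 1: 262 - 8P₁ - 3P₂ = 6P₁ → 14P₁ + 3P₂ = 262.
Market 2: 6P₂ + 3P₁ = 398.
Eliminating P₂: 6×(1) − 3×(2) gives 75P₁ = 378, so P₁ = 5.04.
Back-substitute into (2): P₂ = (398 − 3×5.04) / 6 = 4786/75.

P₁ = 5.04, P₂ = 4786/75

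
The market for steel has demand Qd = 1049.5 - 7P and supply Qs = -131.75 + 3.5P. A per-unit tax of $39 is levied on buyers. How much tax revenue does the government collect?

Pre-tax equilibrium: P* = 112.5, Q* = 262.
Tax on buyers shifts demand to Qd = 1049.5 − 7(P + 39) = 776.5 - 7P.
776.5 - 7P = -131.75 + 3.5P gives seller price Ps = 86.5; buyers pay Pb = 86.5 + 39 = 125.5.
New quantity: Q = 1049.5 − 7(125.5) = 171.
Revenue = 39 × 171 = 6669.

Tax revenue = 6669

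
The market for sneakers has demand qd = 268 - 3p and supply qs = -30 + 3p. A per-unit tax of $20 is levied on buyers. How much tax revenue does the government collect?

Pre-tax equilibrium: p* = 149/3, q* = 119.
Tax on buyers shifts demand to qd = 268 − 3(p + 20) = 208 - 3p.
208 - 3p = -30 + 3p gives seller price ps = 119/3; buyers pay pb = 119/3 + 20 = 179/3.
New quantity: q = 268 − 3(179/3) = 89.
Revenue = 20 × 89 = 1780.

Tax revenue = 1780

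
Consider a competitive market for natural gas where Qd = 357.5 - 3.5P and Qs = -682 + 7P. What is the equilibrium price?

Set Qd = Qs: 357.5 - 3.5P = -682 + 7P.
1039.5 = 10.5P, so P* = 99.
Q* = 357.5 − 3.5(99) = 11.

P* = 99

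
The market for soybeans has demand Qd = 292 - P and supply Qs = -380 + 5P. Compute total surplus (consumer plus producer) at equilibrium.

Equilibrium: 292 - P = -380 + 5P gives P* = 112, Q* = 180.
Demand choke price: P = 292; supply starts at P = 76.
CS = ½(292 − 112)(180) = 16200; PS = ½(112 − 76)(180) = 3240.

Total surplus = 19440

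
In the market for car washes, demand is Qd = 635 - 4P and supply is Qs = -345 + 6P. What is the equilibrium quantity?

Q* = 243

Set Qd = Qs: 635 - 4P = -345 + 6P.
980 = 10P, so P* = 98.
Q* = 635 − 4(98) = 243.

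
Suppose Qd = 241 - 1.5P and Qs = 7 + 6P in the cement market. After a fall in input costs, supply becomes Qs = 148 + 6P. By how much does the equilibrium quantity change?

Original equilibrium: P* = 31.2, Q* = 194.2.
New equilibrium: 241 - 1.5P = 148 + 6P, so 93 = 7.5P and P' = 12.4; Q' = 241 − 1.5(12.4) = 222.4.
Change in quantity: 222.4 − 194.2 = 28.2.

ΔQ = 28.2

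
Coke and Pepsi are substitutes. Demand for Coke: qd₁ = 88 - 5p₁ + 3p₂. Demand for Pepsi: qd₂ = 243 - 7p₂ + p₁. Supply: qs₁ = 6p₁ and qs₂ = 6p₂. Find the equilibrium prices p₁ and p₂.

Market 1: 88 - 5p₁ + 3p₂ = 6p₁ → 11p₁ - 3p₂ = 88.
Market 2: 13p₂ - p₁ = 243.
Eliminating p₂: 13×(1) + 3×(2) gives 140p₁ = 1873, so p₁ = 1873/140.
Back-substitute into (2): p₂ = (243 + 1×1873/140) / 13 = 2761/140.

p₁ = 1873/140, p₂ = 2761/140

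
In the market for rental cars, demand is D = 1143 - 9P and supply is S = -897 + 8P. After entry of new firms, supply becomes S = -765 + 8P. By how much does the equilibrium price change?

Original equilibrium: P* = 120, Q* = 63.
New equilibrium: 1143 - 9P = -765 + 8P, so 1908 = 17P and P' = 1908/17; Q' = 1143 − 9(1908/17) = 2259/17.
Change in price: 1908/17 − 120 = -132/17.

ΔP = -132/17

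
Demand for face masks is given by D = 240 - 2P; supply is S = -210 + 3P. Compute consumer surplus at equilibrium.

Consumer surplus = 900

Equilibrium: 240 - 2P = -210 + 3P gives P* = 90, Q* = 60.
Demand choke price (D = 0): P = 120.
CS = ½(120 − 90)(60) = 900.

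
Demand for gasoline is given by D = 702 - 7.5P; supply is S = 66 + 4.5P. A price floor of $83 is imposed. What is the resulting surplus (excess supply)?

Equilibrium price would be P* = 53, so the floor at 83 binds.
At P = 83: D = 79.5, S = 439.5.
Surplus = 439.5 − 79.5 = 360.

Surplus = 360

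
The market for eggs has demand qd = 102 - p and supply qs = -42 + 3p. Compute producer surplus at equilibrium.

Equilibrium: 102 - p = -42 + 3p gives p* = 36, q* = 66.
Supply starts at p = 14 (where qs = 0).
PS = ½(36 − 14)(66) = 726.

Producer surplus = 726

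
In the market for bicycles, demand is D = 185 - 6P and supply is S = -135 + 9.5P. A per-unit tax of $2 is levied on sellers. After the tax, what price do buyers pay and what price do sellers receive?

Pre-tax equilibrium: P* = 640/31, Q* = 1895/31.
Tax on sellers shifts supply to S = -135 + 9.5(P − 2) = -154 + 9.5P.
185 - 6P = -154 + 9.5P gives buyer price Pb = 678/31; sellers receive Ps = 678/31 − 2 = 616/31.
New quantity: Q = 185 − 6(678/31) = 1667/31.

Buyers pay 678/31, sellers receive 616/31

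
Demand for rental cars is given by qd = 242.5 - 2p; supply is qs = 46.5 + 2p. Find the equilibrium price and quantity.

Set qd = qs: 242.5 - 2p = 46.5 + 2p.
196 = 4p, so p* = 49.
q* = 242.5 − 2(49) = 144.5.

p* = 49, q* = 144.5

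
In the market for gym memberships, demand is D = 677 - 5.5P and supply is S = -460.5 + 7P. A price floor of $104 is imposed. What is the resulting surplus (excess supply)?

Equilibrium price would be P* = 91, so the floor at 104 binds.
At P = 104: D = 105, S = 267.5.
Surplus = 267.5 − 105 = 162.5.

Surplus = 162.5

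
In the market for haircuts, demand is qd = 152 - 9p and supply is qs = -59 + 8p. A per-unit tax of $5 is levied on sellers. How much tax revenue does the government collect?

Tax revenue = 1625/17

Pre-tax equilibrium: p* = 211/17, q* = 685/17.
Tax on sellers shifts supply to qs = -59 + 8(p − 5) = -99 + 8p.
152 - 9p = -99 + 8p gives buyer price pb = 251/17; sellers receive ps = 251/17 − 5 = 166/17.
New quantity: q = 152 − 9(251/17) = 325/17.
Revenue = 5 × 325/17 = 1625/17.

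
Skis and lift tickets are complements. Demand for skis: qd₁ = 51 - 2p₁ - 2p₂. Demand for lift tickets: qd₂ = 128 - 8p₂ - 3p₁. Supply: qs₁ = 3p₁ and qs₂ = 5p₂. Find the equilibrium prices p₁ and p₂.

Market 1: 51 - 2p₁ - 2p₂ = 3p₁ → 5p₁ + 2p₂ = 51.
Market 2: 13p₂ + 3p₁ = 128.
Eliminating p₂: 13×(1) − 2×(2) gives 59p₁ = 407, so p₁ = 407/59.
Back-substitute into (2): p₂ = (128 − 3×407/59) / 13 = 487/59.

p₁ = 407/59, p₂ = 487/59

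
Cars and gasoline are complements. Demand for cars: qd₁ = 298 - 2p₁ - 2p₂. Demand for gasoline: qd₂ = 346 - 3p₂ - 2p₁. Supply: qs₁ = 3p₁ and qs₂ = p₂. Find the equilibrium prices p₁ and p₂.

p₁ = 31.25, p₂ = 70.875

Market 1: 298 - 2p₁ - 2p₂ = 3p₁ → 5p₁ + 2p₂ = 298.
Market 2: 4p₂ + 2p₁ = 346.
Eliminating p₂: 4×(1) − 2×(2) gives 16p₁ = 500, so p₁ = 31.25.
Back-substitute into (2): p₂ = (346 − 2×31.25) / 4 = 70.875.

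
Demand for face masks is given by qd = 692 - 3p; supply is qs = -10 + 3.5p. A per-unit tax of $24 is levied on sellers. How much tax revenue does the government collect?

Pre-tax equilibrium: p* = 108, q* = 368.
Tax on sellers shifts supply to qs = -10 + 3.5(p − 24) = -94 + 3.5p.
692 - 3p = -94 + 3.5p gives buyer price pb = 1572/13; sellers receive ps = 1572/13 − 24 = 1260/13.
New quantity: q = 692 − 3(1572/13) = 4280/13.
Revenue = 24 × 4280/13 = 102720/13.

Tax revenue = 102720/13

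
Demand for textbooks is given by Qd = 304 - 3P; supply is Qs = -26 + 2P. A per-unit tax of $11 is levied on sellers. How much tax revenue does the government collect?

Tax revenue = 1020.8

Pre-tax equilibrium: P* = 66, Q* = 106.
Tax on sellers shifts supply to Qs = -26 + 2(P − 11) = -48 + 2P.
304 - 3P = -48 + 2P gives buyer price Pb = 70.4; sellers receive Ps = 70.4 − 11 = 59.4.
New quantity: Q = 304 − 3(70.4) = 92.8.
Revenue = 11 × 92.8 = 1020.8.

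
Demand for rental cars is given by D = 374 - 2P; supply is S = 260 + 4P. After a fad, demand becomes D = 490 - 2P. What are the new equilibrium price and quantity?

P' = 115/3, Q' = 1240/3

Original equilibrium: P* = 19, Q* = 336.
New equilibrium: 490 - 2P = 260 + 4P, so 230 = 6P and P' = 115/3; Q' = 490 − 2(115/3) = 1240/3.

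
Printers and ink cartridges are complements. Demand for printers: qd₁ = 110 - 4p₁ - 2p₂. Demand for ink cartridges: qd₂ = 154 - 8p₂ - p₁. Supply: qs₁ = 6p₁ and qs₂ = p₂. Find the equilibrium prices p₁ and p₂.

Market 1: 110 - 4p₁ - 2p₂ = 6p₁ → 10p₁ + 2p₂ = 110.
Market 2: 9p₂ + p₁ = 154.
Eliminating p₂: 9×(1) − 2×(2) gives 88p₁ = 682, so p₁ = 7.75.
Back-substitute into (2): p₂ = (154 − 1×7.75) / 9 = 16.25.

p₁ = 7.75, p₂ = 16.25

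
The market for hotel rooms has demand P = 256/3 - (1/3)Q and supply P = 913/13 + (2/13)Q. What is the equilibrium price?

P* = 75

Set the two price expressions equal: 256/3 - (1/3)Q = 913/13 + (2/13)Q.
589/39 = (19/39)Q, so Q* = 31.
P* = 256/3 − (1/3)(31) = 75.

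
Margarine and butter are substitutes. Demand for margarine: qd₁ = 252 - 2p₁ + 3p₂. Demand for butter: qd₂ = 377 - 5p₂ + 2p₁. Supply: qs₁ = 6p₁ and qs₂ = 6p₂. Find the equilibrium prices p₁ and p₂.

Market 1: 252 - 2p₁ + 3p₂ = 6p₁ → 8p₁ - 3p₂ = 252.
Market 2: 11p₂ - 2p₁ = 377.
Eliminating p₂: 11×(1) + 3×(2) gives 82p₁ = 3903, so p₁ = 3903/82.
Back-substitute into (2): p₂ = (377 + 2×3903/82) / 11 = 1760/41.

p₁ = 3903/82, p₂ = 1760/41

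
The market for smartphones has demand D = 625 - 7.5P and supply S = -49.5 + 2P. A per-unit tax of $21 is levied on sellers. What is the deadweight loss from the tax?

Pre-tax equilibrium: P* = 71, Q* = 92.5.
Tax on sellers shifts supply to S = -49.5 + 2(P − 21) = -91.5 + 2P.
625 - 7.5P = -91.5 + 2P gives buyer price Pb = 1433/19; sellers receive Ps = 1433/19 − 21 = 1034/19.
New quantity: Q = 625 − 7.5(1433/19) = 2255/38.
DWL = ½ × 21 × (92.5 − 2255/38) = 6615/19.

Deadweight loss = 6615/19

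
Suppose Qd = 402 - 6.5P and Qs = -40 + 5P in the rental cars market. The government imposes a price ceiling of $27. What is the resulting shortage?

Equilibrium price would be P* = 884/23, so the ceiling at 27 binds.
At P = 27: Qd = 402 − 6.5(27) = 226.5, Qs = -40 + 5(27) = 95.
Shortage = 226.5 − 95 = 131.5.

Shortage = 131.5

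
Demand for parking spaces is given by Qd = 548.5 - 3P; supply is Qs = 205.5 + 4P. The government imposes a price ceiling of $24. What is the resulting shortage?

Shortage = 175

Equilibrium price would be P* = 49, so the ceiling at 24 binds.
At P = 24: Qd = 548.5 − 3(24) = 476.5, Qs = 205.5 + 4(24) = 301.5.
Shortage = 476.5 − 301.5 = 175.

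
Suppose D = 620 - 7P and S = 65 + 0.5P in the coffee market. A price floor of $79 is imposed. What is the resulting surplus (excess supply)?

Equilibrium price would be P* = 74, so the floor at 79 binds.
At P = 79: D = 67, S = 104.5.
Surplus = 104.5 − 67 = 37.5.

Surplus = 37.5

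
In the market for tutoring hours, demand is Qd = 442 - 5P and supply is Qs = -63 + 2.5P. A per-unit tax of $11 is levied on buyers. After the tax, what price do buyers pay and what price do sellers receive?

Buyers pay $71, sellers receive $60

Pre-tax equilibrium: P* = 202/3, Q* = 316/3.
Tax on buyers shifts demand to Qd = 442 − 5(P + 11) = 387 - 5P.
387 - 5P = -63 + 2.5P gives seller price Ps = 60; buyers pay Pb = 60 + 11 = 71.
New quantity: Q = 442 − 5(71) = 87.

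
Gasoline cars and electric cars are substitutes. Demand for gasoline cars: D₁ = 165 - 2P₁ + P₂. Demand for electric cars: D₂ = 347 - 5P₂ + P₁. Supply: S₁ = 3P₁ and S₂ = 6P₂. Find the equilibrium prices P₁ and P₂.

Market 1: 165 - 2P₁ + P₂ = 3P₁ → 5P₁ - P₂ = 165.
Market 2: 11P₂ - P₁ = 347.
Eliminating P₂: 11×(1) + 1×(2) gives 54P₁ = 2162, so P₁ = 1081/27.
Back-substitute into (2): P₂ = (347 + 1×1081/27) / 11 = 950/27.

P₁ = 1081/27, P₂ = 950/27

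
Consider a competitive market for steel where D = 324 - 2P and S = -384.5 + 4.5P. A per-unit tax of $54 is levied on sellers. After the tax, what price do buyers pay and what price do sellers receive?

Buyers pay 1903/13, sellers receive 1201/13

Pre-tax equilibrium: P* = 109, Q* = 106.
Tax on sellers shifts supply to S = -384.5 + 4.5(P − 54) = -627.5 + 4.5P.
324 - 2P = -627.5 + 4.5P gives buyer price Pb = 1903/13; sellers receive Ps = 1903/13 − 54 = 1201/13.
New quantity: Q = 324 − 2(1903/13) = 406/13.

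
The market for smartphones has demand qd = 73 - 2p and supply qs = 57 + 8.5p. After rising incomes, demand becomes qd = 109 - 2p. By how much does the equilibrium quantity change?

Original equilibrium: p* = 32/21, q* = 1469/21.
New equilibrium: 109 - 2p = 57 + 8.5p, so 52 = 10.5p and p' = 104/21; q' = 109 − 2(104/21) = 2081/21.
Change in quantity: 2081/21 − 1469/21 = 204/7.

Δq = 204/7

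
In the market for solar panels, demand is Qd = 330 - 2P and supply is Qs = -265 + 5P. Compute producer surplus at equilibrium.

Equilibrium: 330 - 2P = -265 + 5P gives P* = 85, Q* = 160.
Supply starts at P = 53 (where Qs = 0).
PS = ½(85 − 53)(160) = 2560.

Producer surplus = 2560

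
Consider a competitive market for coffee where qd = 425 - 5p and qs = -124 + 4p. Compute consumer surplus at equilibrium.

Equilibrium: 425 - 5p = -124 + 4p gives p* = 61, q* = 120.
Demand choke price (qd = 0): p = 85.
CS = ½(85 − 61)(120) = 1440.

Consumer surplus = 1440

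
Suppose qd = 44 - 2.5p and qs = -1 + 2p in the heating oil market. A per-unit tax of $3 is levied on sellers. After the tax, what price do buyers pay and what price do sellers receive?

Buyers pay 34/3, sellers receive 25/3

Pre-tax equilibrium: p* = 10, q* = 19.
Tax on sellers shifts supply to qs = -1 + 2(p − 3) = -7 + 2p.
44 - 2.5p = -7 + 2p gives buyer price pb = 34/3; sellers receive ps = 34/3 − 3 = 25/3.
New quantity: q = 44 − 2.5(34/3) = 47/3.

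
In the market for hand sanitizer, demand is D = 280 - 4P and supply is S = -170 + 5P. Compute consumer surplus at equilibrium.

Equilibrium: 280 - 4P = -170 + 5P gives P* = 50, Q* = 80.
Demand choke price (D = 0): P = 70.
CS = ½(70 − 50)(80) = 800.

Consumer surplus = 800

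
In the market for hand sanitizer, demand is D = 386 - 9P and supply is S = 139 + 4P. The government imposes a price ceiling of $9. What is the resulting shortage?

Shortage = 130

Equilibrium price would be P* = 19, so the ceiling at 9 binds.
At P = 9: D = 386 − 9(9) = 305, S = 139 + 4(9) = 175.
Shortage = 305 − 175 = 130.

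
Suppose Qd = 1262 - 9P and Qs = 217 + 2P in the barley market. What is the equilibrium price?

P* = 95

Set Qd = Qs: 1262 - 9P = 217 + 2P.
1045 = 11P, so P* = 95.
Q* = 1262 − 9(95) = 407.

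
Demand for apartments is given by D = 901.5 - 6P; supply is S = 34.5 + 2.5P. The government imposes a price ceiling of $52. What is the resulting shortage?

Equilibrium price would be P* = 102, so the ceiling at 52 binds.
At P = 52: D = 901.5 − 6(52) = 589.5, S = 34.5 + 2.5(52) = 164.5.
Shortage = 589.5 − 164.5 = 425.

Shortage = 425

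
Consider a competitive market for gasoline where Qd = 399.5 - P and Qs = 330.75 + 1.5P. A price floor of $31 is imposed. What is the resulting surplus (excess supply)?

Surplus = 8.75

Equilibrium price would be P* = 27.5, so the floor at 31 binds.
At P = 31: Qd = 368.5, Qs = 377.25.
Surplus = 377.25 − 368.5 = 8.75.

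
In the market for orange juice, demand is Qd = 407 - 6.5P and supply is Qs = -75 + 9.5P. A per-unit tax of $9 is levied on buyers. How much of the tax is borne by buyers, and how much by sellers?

Buyers bear $5.34375, sellers bear $3.65625

Pre-tax equilibrium: P* = 30.125, Q* = 211.1875.
Tax on buyers shifts demand to Qd = 407 − 6.5(P + 9) = 348.5 - 6.5P.
348.5 - 6.5P = -75 + 9.5P gives seller price Ps = 26.46875; buyers pay Pb = 26.46875 + 9 = 35.46875.
New quantity: Q = 407 − 6.5(35.46875) = 176.453125.
Buyer burden = 35.46875 − 30.125 = 5.34375; seller burden = 30.125 − 26.46875 = 3.65625.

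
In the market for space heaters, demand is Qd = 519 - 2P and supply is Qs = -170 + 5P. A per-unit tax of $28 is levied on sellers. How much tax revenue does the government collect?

Pre-tax equilibrium: P* = 689/7, Q* = 2255/7.
Tax on sellers shifts supply to Qs = -170 + 5(P − 28) = -310 + 5P.
519 - 2P = -310 + 5P gives buyer price Pb = 829/7; sellers receive Ps = 829/7 − 28 = 633/7.
New quantity: Q = 519 − 2(829/7) = 1975/7.
Revenue = 28 × 1975/7 = 7900.

Tax revenue = 7900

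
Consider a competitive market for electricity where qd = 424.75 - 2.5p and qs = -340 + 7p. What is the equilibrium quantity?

q* = 223.5

Set qd = qs: 424.75 - 2.5p = -340 + 7p.
764.75 = 9.5p, so p* = 80.5.
q* = 424.75 − 2.5(80.5) = 223.5.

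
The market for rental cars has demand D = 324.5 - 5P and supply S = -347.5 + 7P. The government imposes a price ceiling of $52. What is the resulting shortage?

Shortage = 48

Equilibrium price would be P* = 56, so the ceiling at 52 binds.
At P = 52: D = 324.5 − 5(52) = 64.5, S = -347.5 + 7(52) = 16.5.
Shortage = 64.5 − 16.5 = 48.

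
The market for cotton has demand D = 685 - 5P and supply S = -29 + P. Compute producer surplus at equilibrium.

Producer surplus = 4050

Equilibrium: 685 - 5P = -29 + P gives P* = 119, Q* = 90.
Supply starts at P = 29 (where S = 0).
PS = ½(119 − 29)(90) = 4050.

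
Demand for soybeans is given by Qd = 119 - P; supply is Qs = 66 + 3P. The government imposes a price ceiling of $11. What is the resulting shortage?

Shortage = 9

Equilibrium price would be P* = 13.25, so the ceiling at 11 binds.
At P = 11: Qd = 119 − 1(11) = 108, Qs = 66 + 3(11) = 99.
Shortage = 108 − 99 = 9.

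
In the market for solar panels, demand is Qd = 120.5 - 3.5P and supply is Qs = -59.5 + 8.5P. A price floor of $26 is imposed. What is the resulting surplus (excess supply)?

Equilibrium price would be P* = 15, so the floor at 26 binds.
At P = 26: Qd = 29.5, Qs = 161.5.
Surplus = 161.5 − 29.5 = 132.

Surplus = 132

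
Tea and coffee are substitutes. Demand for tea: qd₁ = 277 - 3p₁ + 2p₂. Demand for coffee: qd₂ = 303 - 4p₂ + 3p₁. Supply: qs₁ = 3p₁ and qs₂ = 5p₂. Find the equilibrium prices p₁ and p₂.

Market 1: 277 - 3p₁ + 2p₂ = 3p₁ → 6p₁ - 2p₂ = 277.
Market 2: 9p₂ - 3p₁ = 303.
Eliminating p₂: 9×(1) + 2×(2) gives 48p₁ = 3099, so p₁ = 64.5625.
Back-substitute into (2): p₂ = (303 + 3×64.5625) / 9 = 55.1875.

p₁ = 64.5625, p₂ = 55.1875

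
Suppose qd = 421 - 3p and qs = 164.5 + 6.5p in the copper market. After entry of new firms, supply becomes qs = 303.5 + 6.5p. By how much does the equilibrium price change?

Δp = -278/19

Original equilibrium: p* = 27, q* = 340.
New equilibrium: 421 - 3p = 303.5 + 6.5p, so 117.5 = 9.5p and p' = 235/19; q' = 421 − 3(235/19) = 7294/19.
Change in price: 235/19 − 27 = -278/19.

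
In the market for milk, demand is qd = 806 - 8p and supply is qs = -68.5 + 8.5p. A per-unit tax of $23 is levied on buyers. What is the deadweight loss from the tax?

Pre-tax equilibrium: p* = 53, q* = 382.
Tax on buyers shifts demand to qd = 806 − 8(p + 23) = 622 - 8p.
622 - 8p = -68.5 + 8.5p gives seller price ps = 1381/33; buyers pay pb = 1381/33 + 23 = 2140/33.
New quantity: q = 806 − 8(2140/33) = 9478/33.
DWL = ½ × 23 × (382 − 9478/33) = 35972/33.

Deadweight loss = 35972/33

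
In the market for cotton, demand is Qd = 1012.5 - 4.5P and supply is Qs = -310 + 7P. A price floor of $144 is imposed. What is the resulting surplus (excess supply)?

Equilibrium price would be P* = 115, so the floor at 144 binds.
At P = 144: Qd = 364.5, Qs = 698.
Surplus = 698 − 364.5 = 333.5.

Surplus = 333.5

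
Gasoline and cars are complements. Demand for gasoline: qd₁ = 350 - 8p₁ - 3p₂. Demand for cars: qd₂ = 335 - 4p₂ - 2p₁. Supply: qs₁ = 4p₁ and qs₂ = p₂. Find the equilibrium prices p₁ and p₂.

Market 1: 350 - 8p₁ - 3p₂ = 4p₁ → 12p₁ + 3p₂ = 350.
Market 2: 5p₂ + 2p₁ = 335.
Eliminating p₂: 5×(1) − 3×(2) gives 54p₁ = 745, so p₁ = 745/54.
Back-substitute into (2): p₂ = (335 − 2×745/54) / 5 = 1660/27.

p₁ = 745/54, p₂ = 1660/27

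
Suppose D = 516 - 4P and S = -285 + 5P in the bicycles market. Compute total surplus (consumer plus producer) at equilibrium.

Total surplus = 5760

Equilibrium: 516 - 4P = -285 + 5P gives P* = 89, Q* = 160.
Demand choke price: P = 129; supply starts at P = 57.
CS = ½(129 − 89)(160) = 3200; PS = ½(89 − 57)(160) = 2560.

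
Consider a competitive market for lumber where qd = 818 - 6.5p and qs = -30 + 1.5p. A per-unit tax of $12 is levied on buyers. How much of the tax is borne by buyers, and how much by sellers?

Pre-tax equilibrium: p* = 106, q* = 129.
Tax on buyers shifts demand to qd = 818 − 6.5(p + 12) = 740 - 6.5p.
740 - 6.5p = -30 + 1.5p gives seller price ps = 96.25; buyers pay pb = 96.25 + 12 = 108.25.
New quantity: q = 818 − 6.5(108.25) = 114.375.
Buyer burden = 108.25 − 106 = 2.25; seller burden = 106 − 96.25 = 9.75.

Buyers bear $2.25, sellers bear $9.75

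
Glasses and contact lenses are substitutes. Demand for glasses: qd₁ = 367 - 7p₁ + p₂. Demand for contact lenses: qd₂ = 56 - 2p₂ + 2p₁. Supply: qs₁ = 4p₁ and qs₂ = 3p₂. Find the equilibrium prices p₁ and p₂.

Market 1: 367 - 7p₁ + p₂ = 4p₁ → 11p₁ - p₂ = 367.
Market 2: 5p₂ - 2p₁ = 56.
Eliminating p₂: 5×(1) + 1×(2) gives 53p₁ = 1891, so p₁ = 1891/53.
Back-substitute into (2): p₂ = (56 + 2×1891/53) / 5 = 1350/53.

p₁ = 1891/53, p₂ = 1350/53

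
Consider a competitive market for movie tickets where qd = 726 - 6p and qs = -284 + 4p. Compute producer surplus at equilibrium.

Equilibrium: 726 - 6p = -284 + 4p gives p* = 101, q* = 120.
Supply starts at p = 71 (where qs = 0).
PS = ½(101 − 71)(120) = 1800.

Producer surplus = 1800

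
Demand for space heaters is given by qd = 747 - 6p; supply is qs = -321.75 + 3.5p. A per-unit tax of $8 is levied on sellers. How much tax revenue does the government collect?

Pre-tax equilibrium: p* = 112.5, q* = 72.
Tax on sellers shifts supply to qs = -321.75 + 3.5(p − 8) = -349.75 + 3.5p.
747 - 6p = -349.75 + 3.5p gives buyer price pb = 4387/38; sellers receive ps = 4387/38 − 8 = 4083/38.
New quantity: q = 747 − 6(4387/38) = 1032/19.
Revenue = 8 × 1032/19 = 8256/19.

Tax revenue = 8256/19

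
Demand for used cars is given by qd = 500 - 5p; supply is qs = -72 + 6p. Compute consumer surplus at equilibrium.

Equilibrium: 500 - 5p = -72 + 6p gives p* = 52, q* = 240.
Demand choke price (qd = 0): p = 100.
CS = ½(100 − 52)(240) = 5760.

Consumer surplus = 5760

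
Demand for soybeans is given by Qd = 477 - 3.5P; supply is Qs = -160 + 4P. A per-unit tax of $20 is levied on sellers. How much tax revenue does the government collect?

Pre-tax equilibrium: P* = 1274/15, Q* = 2696/15.
Tax on sellers shifts supply to Qs = -160 + 4(P − 20) = -240 + 4P.
477 - 3.5P = -240 + 4P gives buyer price Pb = 95.6; sellers receive Ps = 95.6 − 20 = 75.6.
New quantity: Q = 477 − 3.5(95.6) = 142.4.
Revenue = 20 × 142.4 = 2848.

Tax revenue = 2848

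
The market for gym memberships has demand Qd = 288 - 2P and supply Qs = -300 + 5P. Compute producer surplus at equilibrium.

Producer surplus = 1440

Equilibrium: 288 - 2P = -300 + 5P gives P* = 84, Q* = 120.
Supply starts at P = 60 (where Qs = 0).
PS = ½(84 − 60)(120) = 1440.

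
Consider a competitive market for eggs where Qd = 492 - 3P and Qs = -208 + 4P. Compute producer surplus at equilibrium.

Producer surplus = 4608

Equilibrium: 492 - 3P = -208 + 4P gives P* = 100, Q* = 192.
Supply starts at P = 52 (where Qs = 0).
PS = ½(100 − 52)(192) = 4608.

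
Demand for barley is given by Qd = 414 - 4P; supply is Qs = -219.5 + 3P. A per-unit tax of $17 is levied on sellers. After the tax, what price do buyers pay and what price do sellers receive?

Buyers pay 1369/14, sellers receive 1131/14

Pre-tax equilibrium: P* = 90.5, Q* = 52.
Tax on sellers shifts supply to Qs = -219.5 + 3(P − 17) = -270.5 + 3P.
414 - 4P = -270.5 + 3P gives buyer price Pb = 1369/14; sellers receive Ps = 1369/14 − 17 = 1131/14.
New quantity: Q = 414 − 4(1369/14) = 160/7.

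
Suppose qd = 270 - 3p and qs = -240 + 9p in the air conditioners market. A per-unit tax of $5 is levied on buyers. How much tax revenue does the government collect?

Pre-tax equilibrium: p* = 42.5, q* = 142.5.
Tax on buyers shifts demand to qd = 270 − 3(p + 5) = 255 - 3p.
255 - 3p = -240 + 9p gives seller price ps = 41.25; buyers pay pb = 41.25 + 5 = 46.25.
New quantity: q = 270 − 3(46.25) = 131.25.
Revenue = 5 × 131.25 = 656.25.

Tax revenue = 656.25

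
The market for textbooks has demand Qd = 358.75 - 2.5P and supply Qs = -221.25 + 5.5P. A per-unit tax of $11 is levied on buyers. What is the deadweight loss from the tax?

Deadweight loss = 103.984375

Pre-tax equilibrium: P* = 72.5, Q* = 177.5.
Tax on buyers shifts demand to Qd = 358.75 − 2.5(P + 11) = 331.25 - 2.5P.
331.25 - 2.5P = -221.25 + 5.5P gives seller price Ps = 69.0625; buyers pay Pb = 69.0625 + 11 = 80.0625.
New quantity: Q = 358.75 − 2.5(80.0625) = 158.59375.
DWL = ½ × 11 × (177.5 − 158.59375) = 103.984375.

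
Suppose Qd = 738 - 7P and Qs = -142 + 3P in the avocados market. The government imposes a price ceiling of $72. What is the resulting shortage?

Shortage = 160

Equilibrium price would be P* = 88, so the ceiling at 72 binds.
At P = 72: Qd = 738 − 7(72) = 234, Qs = -142 + 3(72) = 74.
Shortage = 234 − 74 = 160.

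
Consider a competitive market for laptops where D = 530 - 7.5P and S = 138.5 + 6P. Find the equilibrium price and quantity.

P* = 29, Q* = 312.5

Set D = S: 530 - 7.5P = 138.5 + 6P.
391.5 = 13.5P, so P* = 29.
Q* = 530 − 7.5(29) = 312.5.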